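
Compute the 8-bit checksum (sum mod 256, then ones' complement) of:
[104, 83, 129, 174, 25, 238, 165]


Sum = 918 mod 256 = 150
Complement = 105

105


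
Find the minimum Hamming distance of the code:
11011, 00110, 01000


Comparing all pairs, minimum distance: 3
Can detect 2 errors, correct 1 errors

3


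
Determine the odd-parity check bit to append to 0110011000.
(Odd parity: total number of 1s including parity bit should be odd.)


Number of 1s in data: 4
Parity bit: 1

1


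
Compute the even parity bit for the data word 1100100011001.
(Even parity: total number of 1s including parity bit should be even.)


Number of 1s in data: 6
Parity bit: 0

0


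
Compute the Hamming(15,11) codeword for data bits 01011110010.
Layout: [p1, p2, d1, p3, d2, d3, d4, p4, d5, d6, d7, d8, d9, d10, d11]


Parity bits: p1=0, p2=0, p3=1, p4=0

000110101110010


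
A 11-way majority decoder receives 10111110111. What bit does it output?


Ones: 9 out of 11
Threshold: 6

1 (9/11 voted 1)


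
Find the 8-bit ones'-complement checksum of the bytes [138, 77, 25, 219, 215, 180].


Sum = 854 mod 256 = 86
Complement = 169

169


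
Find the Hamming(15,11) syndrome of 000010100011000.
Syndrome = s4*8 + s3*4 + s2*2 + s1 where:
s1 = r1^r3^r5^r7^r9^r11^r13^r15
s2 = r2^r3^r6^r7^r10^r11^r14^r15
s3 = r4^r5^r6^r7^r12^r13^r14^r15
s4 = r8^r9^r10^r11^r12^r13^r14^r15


s1=1, s2=0, s3=1, s4=0

Syndrome = 5 (error at position 5)


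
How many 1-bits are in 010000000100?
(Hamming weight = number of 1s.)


Counting 1s in 010000000100

2


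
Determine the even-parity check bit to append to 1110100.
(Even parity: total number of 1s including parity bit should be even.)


Number of 1s in data: 4
Parity bit: 0

0


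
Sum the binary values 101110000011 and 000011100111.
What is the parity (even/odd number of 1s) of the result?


101110000011 = 2947
000011100111 = 231
Sum = 3178 = 110001101010
1s count = 6

even parity (6 ones in 110001101010)


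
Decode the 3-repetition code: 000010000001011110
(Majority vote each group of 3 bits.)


Groups: 000, 010, 000, 001, 011, 110
Majority votes: 000011

000011


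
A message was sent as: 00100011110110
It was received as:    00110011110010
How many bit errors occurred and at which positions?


XOR: 00010000000100

2 error(s) at position(s): 3, 11


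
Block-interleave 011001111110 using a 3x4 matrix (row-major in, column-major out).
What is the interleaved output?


Matrix:
  0110
  0111
  1110
Read columns: 001111111010

001111111010


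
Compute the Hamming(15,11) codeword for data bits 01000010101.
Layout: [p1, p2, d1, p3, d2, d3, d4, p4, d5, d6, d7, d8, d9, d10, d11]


Parity bits: p1=0, p2=0, p3=1, p4=1

000110010010101


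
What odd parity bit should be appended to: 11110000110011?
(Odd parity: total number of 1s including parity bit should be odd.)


Number of 1s in data: 8
Parity bit: 1

1


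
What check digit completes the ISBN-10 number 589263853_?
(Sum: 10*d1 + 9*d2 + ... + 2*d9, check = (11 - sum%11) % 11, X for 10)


Weighted sum: 312
312 mod 11 = 4

Check digit: 7


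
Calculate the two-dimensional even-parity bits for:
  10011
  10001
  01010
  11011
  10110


Row parities: 10001
Column parities: 00101

Row P: 10001, Col P: 00101, Corner: 0


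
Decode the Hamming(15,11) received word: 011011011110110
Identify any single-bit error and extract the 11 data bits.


Syndrome = 1: error at position 1

Data: 11101110110 (corrected bit 1)


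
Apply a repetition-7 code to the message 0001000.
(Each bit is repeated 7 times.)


Each bit -> 7 copies

0000000000000000000001111111000000000000000000000


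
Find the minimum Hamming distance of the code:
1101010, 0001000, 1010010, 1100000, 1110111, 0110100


Comparing all pairs, minimum distance: 2
Can detect 1 errors, correct 0 errors

2


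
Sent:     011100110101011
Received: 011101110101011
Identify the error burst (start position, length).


XOR: 000001000000000

Burst at position 5, length 1


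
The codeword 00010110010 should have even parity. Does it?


Number of 1s: 4

Yes, parity is correct (4 ones)


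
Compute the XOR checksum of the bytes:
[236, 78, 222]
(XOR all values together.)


XOR chain: 236 ^ 78 ^ 222 = 124

124


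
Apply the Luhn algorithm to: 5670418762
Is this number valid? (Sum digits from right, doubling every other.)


Luhn sum = 40
40 mod 10 = 0

Valid (Luhn sum mod 10 = 0)


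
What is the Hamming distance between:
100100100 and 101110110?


XOR: 001010010
Count of 1s: 3

3


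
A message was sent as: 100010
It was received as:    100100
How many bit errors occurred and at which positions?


XOR: 000110

2 error(s) at position(s): 3, 4


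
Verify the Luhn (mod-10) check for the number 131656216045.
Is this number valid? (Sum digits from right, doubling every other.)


Luhn sum = 41
41 mod 10 = 1

Invalid (Luhn sum mod 10 = 1)


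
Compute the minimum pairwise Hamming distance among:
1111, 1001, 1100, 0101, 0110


Comparing all pairs, minimum distance: 2
Can detect 1 errors, correct 0 errors

2


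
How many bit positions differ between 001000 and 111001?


XOR: 110001
Count of 1s: 3

3


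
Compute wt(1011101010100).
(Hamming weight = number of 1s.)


Counting 1s in 1011101010100

7


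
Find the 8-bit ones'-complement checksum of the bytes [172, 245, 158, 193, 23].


Sum = 791 mod 256 = 23
Complement = 232

232


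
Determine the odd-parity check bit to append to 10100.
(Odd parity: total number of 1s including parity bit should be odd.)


Number of 1s in data: 2
Parity bit: 1

1


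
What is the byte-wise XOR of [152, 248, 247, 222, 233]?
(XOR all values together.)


XOR chain: 152 ^ 248 ^ 247 ^ 222 ^ 233 = 160

160


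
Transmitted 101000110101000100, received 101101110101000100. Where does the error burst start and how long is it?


XOR: 000101000000000000

Burst at position 3, length 3


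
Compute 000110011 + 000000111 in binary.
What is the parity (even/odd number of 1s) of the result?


000110011 = 51
000000111 = 7
Sum = 58 = 111010
1s count = 4

even parity (4 ones in 111010)


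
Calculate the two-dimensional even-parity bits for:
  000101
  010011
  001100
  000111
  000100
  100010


Row parities: 010110
Column parities: 111011

Row P: 010110, Col P: 111011, Corner: 1


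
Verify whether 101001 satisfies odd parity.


Number of 1s: 3

Yes, parity is correct (3 ones)


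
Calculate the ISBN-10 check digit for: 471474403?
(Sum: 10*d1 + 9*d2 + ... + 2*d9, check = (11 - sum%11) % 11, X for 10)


Weighted sum: 223
223 mod 11 = 3

Check digit: 8


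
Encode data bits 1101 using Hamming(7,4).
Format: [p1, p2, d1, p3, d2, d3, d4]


Parity bits: p1=1, p2=0, p3=0

1010101


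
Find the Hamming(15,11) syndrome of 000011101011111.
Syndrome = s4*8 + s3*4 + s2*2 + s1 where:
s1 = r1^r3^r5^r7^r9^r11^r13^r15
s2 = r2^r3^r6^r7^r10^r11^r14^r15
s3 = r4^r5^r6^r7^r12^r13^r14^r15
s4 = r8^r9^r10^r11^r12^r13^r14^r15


s1=0, s2=1, s3=1, s4=0

Syndrome = 6 (error at position 6)


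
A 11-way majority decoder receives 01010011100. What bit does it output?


Ones: 5 out of 11
Threshold: 6

0 (5/11 voted 1)


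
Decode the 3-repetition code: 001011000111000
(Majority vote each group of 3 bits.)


Groups: 001, 011, 000, 111, 000
Majority votes: 01010

01010


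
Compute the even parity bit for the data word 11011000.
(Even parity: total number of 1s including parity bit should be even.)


Number of 1s in data: 4
Parity bit: 0

0


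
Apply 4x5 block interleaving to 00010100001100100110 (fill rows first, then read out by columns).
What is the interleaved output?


Matrix:
  00010
  10000
  11001
  00110
Read columns: 01100010000110010010

01100010000110010010


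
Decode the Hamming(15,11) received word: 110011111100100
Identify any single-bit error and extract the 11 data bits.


Syndrome = 1: error at position 1

Data: 01111100100 (corrected bit 1)


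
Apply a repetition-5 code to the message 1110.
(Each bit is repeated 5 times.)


Each bit -> 5 copies

11111111111111100000


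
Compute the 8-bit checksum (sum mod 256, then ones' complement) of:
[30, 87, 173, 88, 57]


Sum = 435 mod 256 = 179
Complement = 76

76


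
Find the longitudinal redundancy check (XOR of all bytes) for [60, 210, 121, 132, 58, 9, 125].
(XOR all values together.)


XOR chain: 60 ^ 210 ^ 121 ^ 132 ^ 58 ^ 9 ^ 125 = 93

93


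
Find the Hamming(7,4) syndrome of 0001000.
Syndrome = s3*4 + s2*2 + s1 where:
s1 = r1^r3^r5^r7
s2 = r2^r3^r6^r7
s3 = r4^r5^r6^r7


s1=0, s2=0, s3=1

Syndrome = 4 (error at position 4)


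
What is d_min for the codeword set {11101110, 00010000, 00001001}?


Comparing all pairs, minimum distance: 3
Can detect 2 errors, correct 1 errors

3


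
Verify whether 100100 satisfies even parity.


Number of 1s: 2

Yes, parity is correct (2 ones)


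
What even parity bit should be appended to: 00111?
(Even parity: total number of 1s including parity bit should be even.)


Number of 1s in data: 3
Parity bit: 1

1


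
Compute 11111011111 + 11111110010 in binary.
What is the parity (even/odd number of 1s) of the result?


11111011111 = 2015
11111110010 = 2034
Sum = 4049 = 111111010001
1s count = 8

even parity (8 ones in 111111010001)


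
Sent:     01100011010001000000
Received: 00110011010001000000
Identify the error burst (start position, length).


XOR: 01010000000000000000

Burst at position 1, length 3


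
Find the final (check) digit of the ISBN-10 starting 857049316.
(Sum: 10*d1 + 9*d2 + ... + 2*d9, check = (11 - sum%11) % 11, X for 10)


Weighted sum: 277
277 mod 11 = 2

Check digit: 9


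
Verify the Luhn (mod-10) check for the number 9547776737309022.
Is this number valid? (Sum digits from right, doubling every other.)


Luhn sum = 85
85 mod 10 = 5

Invalid (Luhn sum mod 10 = 5)


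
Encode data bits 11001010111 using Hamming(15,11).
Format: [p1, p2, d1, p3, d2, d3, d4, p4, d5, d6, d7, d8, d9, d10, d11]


Parity bits: p1=0, p2=0, p3=0, p4=1

001010011010111


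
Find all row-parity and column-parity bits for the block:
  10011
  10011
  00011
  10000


Row parities: 1101
Column parities: 10011

Row P: 1101, Col P: 10011, Corner: 1


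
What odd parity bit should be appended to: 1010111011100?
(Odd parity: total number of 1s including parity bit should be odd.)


Number of 1s in data: 8
Parity bit: 1

1


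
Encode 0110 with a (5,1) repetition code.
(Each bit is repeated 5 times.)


Each bit -> 5 copies

00000111111111100000


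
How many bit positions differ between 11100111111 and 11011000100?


XOR: 00111111011
Count of 1s: 8

8


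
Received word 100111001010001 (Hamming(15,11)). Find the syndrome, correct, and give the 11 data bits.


Syndrome = 11: error at position 11

Data: 01101000001 (corrected bit 11)


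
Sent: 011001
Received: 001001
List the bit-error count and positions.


XOR: 010000

1 error(s) at position(s): 1


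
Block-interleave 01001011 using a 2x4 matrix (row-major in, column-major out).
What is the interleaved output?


Matrix:
  0100
  1011
Read columns: 01100101

01100101


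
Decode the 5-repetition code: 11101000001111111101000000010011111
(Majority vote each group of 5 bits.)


Groups: 11101, 00000, 11111, 11101, 00000, 00100, 11111
Majority votes: 1011001

1011001


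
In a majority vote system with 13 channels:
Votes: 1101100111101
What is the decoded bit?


Ones: 9 out of 13
Threshold: 7

1 (9/13 voted 1)


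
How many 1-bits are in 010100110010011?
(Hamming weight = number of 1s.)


Counting 1s in 010100110010011

7


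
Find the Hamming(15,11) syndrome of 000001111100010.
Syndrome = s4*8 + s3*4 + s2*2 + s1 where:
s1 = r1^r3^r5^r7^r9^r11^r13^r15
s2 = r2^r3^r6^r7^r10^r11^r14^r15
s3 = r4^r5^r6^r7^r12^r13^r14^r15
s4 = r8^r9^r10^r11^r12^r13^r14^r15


s1=0, s2=0, s3=1, s4=0

Syndrome = 4 (error at position 4)


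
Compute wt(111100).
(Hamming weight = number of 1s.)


Counting 1s in 111100

4


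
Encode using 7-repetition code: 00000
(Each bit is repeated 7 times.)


Each bit -> 7 copies

00000000000000000000000000000000000


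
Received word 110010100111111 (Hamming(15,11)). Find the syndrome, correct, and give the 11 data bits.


Syndrome = 0: no error detected

Data: 01010111111 (no errors)


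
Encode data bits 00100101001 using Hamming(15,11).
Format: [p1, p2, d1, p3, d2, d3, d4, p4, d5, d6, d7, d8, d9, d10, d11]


Parity bits: p1=1, p2=1, p3=1, p4=1

110101010101001


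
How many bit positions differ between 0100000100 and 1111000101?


XOR: 1011000001
Count of 1s: 4

4


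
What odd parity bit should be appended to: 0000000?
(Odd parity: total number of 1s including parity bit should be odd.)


Number of 1s in data: 0
Parity bit: 1

1


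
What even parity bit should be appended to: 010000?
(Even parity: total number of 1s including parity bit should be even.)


Number of 1s in data: 1
Parity bit: 1

1


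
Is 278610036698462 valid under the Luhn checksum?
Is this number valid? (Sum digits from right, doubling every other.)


Luhn sum = 59
59 mod 10 = 9

Invalid (Luhn sum mod 10 = 9)


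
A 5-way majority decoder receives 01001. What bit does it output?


Ones: 2 out of 5
Threshold: 3

0 (2/5 voted 1)


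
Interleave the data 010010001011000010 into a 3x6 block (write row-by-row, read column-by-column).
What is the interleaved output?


Matrix:
  010010
  001011
  000010
Read columns: 000100010000111010

000100010000111010


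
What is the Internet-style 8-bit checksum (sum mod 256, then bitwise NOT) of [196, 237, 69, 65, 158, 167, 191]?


Sum = 1083 mod 256 = 59
Complement = 196

196


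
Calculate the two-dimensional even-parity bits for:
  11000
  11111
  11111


Row parities: 011
Column parities: 11000

Row P: 011, Col P: 11000, Corner: 0


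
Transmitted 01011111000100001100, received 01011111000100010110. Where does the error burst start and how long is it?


XOR: 00000000000000011010

Burst at position 15, length 4


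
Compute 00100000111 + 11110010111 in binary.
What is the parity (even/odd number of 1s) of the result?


00100000111 = 263
11110010111 = 1943
Sum = 2206 = 100010011110
1s count = 6

even parity (6 ones in 100010011110)


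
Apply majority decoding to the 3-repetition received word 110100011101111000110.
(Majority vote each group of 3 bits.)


Groups: 110, 100, 011, 101, 111, 000, 110
Majority votes: 1011101

1011101


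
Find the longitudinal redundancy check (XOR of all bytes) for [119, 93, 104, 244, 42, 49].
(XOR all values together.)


XOR chain: 119 ^ 93 ^ 104 ^ 244 ^ 42 ^ 49 = 173

173


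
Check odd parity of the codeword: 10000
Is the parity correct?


Number of 1s: 1

Yes, parity is correct (1 ones)


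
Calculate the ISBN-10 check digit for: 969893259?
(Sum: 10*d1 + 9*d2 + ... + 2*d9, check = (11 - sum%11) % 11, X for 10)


Weighted sum: 382
382 mod 11 = 8

Check digit: 3


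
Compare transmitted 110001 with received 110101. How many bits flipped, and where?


XOR: 000100

1 error(s) at position(s): 3


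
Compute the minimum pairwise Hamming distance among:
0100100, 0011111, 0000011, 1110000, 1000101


Comparing all pairs, minimum distance: 3
Can detect 2 errors, correct 1 errors

3


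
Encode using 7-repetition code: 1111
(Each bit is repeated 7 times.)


Each bit -> 7 copies

1111111111111111111111111111


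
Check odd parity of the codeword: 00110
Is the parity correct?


Number of 1s: 2

No, parity error (2 ones)


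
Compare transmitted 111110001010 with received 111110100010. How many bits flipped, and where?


XOR: 000000101000

2 error(s) at position(s): 6, 8


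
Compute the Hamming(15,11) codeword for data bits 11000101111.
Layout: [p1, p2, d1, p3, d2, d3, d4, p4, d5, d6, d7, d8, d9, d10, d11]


Parity bits: p1=0, p2=0, p3=1, p4=1

001110010101111


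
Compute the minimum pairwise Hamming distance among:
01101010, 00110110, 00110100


Comparing all pairs, minimum distance: 1
Can detect 0 errors, correct 0 errors

1


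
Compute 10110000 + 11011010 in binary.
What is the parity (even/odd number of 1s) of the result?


10110000 = 176
11011010 = 218
Sum = 394 = 110001010
1s count = 4

even parity (4 ones in 110001010)


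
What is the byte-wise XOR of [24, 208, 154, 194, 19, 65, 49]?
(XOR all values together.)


XOR chain: 24 ^ 208 ^ 154 ^ 194 ^ 19 ^ 65 ^ 49 = 243

243


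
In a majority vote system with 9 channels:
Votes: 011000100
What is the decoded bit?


Ones: 3 out of 9
Threshold: 5

0 (3/9 voted 1)


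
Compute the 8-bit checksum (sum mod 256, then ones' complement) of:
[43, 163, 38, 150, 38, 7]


Sum = 439 mod 256 = 183
Complement = 72

72


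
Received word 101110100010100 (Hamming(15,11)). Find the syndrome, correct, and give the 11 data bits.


Syndrome = 2: error at position 2

Data: 11010010100 (corrected bit 2)


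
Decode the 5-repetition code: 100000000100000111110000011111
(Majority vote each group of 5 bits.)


Groups: 10000, 00001, 00000, 11111, 00000, 11111
Majority votes: 000101

000101


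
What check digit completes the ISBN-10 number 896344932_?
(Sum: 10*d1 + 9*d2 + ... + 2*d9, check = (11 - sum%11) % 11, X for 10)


Weighted sum: 323
323 mod 11 = 4

Check digit: 7


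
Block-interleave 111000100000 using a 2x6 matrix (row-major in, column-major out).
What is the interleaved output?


Matrix:
  111000
  100000
Read columns: 111010000000

111010000000


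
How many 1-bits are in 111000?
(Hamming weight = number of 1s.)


Counting 1s in 111000

3


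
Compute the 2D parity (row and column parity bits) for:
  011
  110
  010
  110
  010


Row parities: 00101
Column parities: 011

Row P: 00101, Col P: 011, Corner: 0


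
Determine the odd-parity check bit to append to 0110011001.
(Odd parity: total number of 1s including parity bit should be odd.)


Number of 1s in data: 5
Parity bit: 0

0


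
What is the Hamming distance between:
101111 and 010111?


XOR: 111000
Count of 1s: 3

3


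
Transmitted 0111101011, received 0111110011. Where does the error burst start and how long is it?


XOR: 0000011000

Burst at position 5, length 2


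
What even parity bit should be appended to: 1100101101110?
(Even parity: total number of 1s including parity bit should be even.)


Number of 1s in data: 8
Parity bit: 0

0


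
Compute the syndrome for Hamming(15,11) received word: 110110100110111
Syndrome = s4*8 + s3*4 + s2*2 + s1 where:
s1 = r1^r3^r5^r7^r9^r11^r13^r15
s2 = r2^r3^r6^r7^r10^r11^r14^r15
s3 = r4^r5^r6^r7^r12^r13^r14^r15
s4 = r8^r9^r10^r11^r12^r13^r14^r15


s1=0, s2=0, s3=0, s4=1

Syndrome = 8 (error at position 8)


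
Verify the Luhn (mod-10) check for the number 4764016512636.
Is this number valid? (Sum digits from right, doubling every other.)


Luhn sum = 55
55 mod 10 = 5

Invalid (Luhn sum mod 10 = 5)


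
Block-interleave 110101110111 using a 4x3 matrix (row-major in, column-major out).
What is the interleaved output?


Matrix:
  110
  101
  110
  111
Read columns: 111110110101

111110110101


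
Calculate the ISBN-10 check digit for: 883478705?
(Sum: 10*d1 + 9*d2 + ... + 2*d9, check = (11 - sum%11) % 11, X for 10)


Weighted sum: 324
324 mod 11 = 5

Check digit: 6


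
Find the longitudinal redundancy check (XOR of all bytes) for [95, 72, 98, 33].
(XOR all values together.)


XOR chain: 95 ^ 72 ^ 98 ^ 33 = 84

84


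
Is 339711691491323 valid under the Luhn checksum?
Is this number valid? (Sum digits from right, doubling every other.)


Luhn sum = 71
71 mod 10 = 1

Invalid (Luhn sum mod 10 = 1)


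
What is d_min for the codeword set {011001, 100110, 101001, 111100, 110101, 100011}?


Comparing all pairs, minimum distance: 2
Can detect 1 errors, correct 0 errors

2


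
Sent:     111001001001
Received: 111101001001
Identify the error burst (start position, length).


XOR: 000100000000

Burst at position 3, length 1


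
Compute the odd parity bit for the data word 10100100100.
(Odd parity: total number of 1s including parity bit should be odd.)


Number of 1s in data: 4
Parity bit: 1

1


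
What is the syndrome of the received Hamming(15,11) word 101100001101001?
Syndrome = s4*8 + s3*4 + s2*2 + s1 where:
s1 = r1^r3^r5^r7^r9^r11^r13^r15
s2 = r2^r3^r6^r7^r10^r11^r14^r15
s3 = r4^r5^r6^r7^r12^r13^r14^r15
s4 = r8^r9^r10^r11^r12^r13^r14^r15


s1=0, s2=1, s3=1, s4=0

Syndrome = 6 (error at position 6)


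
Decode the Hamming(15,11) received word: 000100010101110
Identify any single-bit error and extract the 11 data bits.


Syndrome = 9: error at position 9

Data: 00001101110 (corrected bit 9)


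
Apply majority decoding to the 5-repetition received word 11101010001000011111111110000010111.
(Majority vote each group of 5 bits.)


Groups: 11101, 01000, 10000, 11111, 11111, 00000, 10111
Majority votes: 1001101

1001101


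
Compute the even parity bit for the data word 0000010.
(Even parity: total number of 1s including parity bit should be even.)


Number of 1s in data: 1
Parity bit: 1

1


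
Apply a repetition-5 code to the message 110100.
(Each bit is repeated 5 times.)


Each bit -> 5 copies

111111111100000111110000000000


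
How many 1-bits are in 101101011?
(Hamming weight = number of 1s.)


Counting 1s in 101101011

6


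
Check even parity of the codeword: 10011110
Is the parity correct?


Number of 1s: 5

No, parity error (5 ones)


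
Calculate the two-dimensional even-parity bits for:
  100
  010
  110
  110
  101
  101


Row parities: 110000
Column parities: 110

Row P: 110000, Col P: 110, Corner: 0


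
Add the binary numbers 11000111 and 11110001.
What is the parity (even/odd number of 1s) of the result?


11000111 = 199
11110001 = 241
Sum = 440 = 110111000
1s count = 5

odd parity (5 ones in 110111000)


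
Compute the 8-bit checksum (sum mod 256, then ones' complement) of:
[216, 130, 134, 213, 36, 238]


Sum = 967 mod 256 = 199
Complement = 56

56


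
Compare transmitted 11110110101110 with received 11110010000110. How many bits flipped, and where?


XOR: 00000100101000

3 error(s) at position(s): 5, 8, 10


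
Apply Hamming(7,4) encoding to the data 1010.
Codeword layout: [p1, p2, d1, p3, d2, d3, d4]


Parity bits: p1=1, p2=0, p3=1

1011010


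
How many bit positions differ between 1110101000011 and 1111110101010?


XOR: 0001011101001
Count of 1s: 6

6


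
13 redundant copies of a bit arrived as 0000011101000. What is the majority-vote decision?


Ones: 4 out of 13
Threshold: 7

0 (4/13 voted 1)


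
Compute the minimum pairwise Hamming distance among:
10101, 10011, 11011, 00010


Comparing all pairs, minimum distance: 1
Can detect 0 errors, correct 0 errors

1


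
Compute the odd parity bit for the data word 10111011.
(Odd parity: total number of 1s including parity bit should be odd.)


Number of 1s in data: 6
Parity bit: 1

1


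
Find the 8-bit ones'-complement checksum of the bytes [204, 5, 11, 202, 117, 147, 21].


Sum = 707 mod 256 = 195
Complement = 60

60


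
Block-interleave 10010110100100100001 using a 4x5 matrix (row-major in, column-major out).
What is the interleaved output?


Matrix:
  10010
  11010
  01001
  00001
Read columns: 11000110000011000011

11000110000011000011


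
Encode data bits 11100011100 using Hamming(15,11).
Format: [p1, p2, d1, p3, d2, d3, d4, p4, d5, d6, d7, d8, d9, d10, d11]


Parity bits: p1=0, p2=1, p3=0, p4=1

011011010011100


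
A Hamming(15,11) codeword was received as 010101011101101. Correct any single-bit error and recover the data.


Syndrome = 5: error at position 5

Data: 01101101101 (corrected bit 5)


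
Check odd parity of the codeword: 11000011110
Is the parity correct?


Number of 1s: 6

No, parity error (6 ones)


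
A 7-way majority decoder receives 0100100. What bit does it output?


Ones: 2 out of 7
Threshold: 4

0 (2/7 voted 1)


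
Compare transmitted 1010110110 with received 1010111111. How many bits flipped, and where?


XOR: 0000001001

2 error(s) at position(s): 6, 9


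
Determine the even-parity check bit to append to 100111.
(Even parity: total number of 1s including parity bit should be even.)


Number of 1s in data: 4
Parity bit: 0

0


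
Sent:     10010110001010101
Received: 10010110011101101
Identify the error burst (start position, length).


XOR: 00000000010111000

Burst at position 9, length 5


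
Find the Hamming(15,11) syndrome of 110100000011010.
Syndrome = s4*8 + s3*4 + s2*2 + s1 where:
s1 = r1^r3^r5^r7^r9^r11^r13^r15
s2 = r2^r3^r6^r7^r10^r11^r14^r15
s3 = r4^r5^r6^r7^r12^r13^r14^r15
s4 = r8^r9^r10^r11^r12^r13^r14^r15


s1=0, s2=1, s3=1, s4=1

Syndrome = 14 (error at position 14)


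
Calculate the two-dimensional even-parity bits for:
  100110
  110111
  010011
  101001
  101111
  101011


Row parities: 111110
Column parities: 101111

Row P: 111110, Col P: 101111, Corner: 1


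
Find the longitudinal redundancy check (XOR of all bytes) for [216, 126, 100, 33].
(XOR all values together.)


XOR chain: 216 ^ 126 ^ 100 ^ 33 = 227

227


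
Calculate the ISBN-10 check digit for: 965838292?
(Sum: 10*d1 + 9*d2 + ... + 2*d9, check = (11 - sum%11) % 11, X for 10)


Weighted sum: 337
337 mod 11 = 7

Check digit: 4


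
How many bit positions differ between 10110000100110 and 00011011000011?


XOR: 10101011100101
Count of 1s: 8

8


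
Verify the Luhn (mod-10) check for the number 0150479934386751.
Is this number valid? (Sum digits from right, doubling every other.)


Luhn sum = 71
71 mod 10 = 1

Invalid (Luhn sum mod 10 = 1)


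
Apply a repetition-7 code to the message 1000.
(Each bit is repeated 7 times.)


Each bit -> 7 copies

1111111000000000000000000000


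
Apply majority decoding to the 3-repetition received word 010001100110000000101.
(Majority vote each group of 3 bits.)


Groups: 010, 001, 100, 110, 000, 000, 101
Majority votes: 0001001

0001001


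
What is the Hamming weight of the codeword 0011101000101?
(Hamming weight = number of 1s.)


Counting 1s in 0011101000101

6


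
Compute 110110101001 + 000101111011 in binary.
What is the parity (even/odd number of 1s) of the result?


110110101001 = 3497
000101111011 = 379
Sum = 3876 = 111100100100
1s count = 6

even parity (6 ones in 111100100100)


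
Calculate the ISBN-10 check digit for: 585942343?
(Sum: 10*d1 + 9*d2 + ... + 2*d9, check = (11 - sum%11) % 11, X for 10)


Weighted sum: 289
289 mod 11 = 3

Check digit: 8


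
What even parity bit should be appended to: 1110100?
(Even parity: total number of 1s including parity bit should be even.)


Number of 1s in data: 4
Parity bit: 0

0


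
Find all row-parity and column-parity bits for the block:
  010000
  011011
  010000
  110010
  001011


Row parities: 10111
Column parities: 100010

Row P: 10111, Col P: 100010, Corner: 0


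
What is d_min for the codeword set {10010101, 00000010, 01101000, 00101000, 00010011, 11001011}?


Comparing all pairs, minimum distance: 1
Can detect 0 errors, correct 0 errors

1


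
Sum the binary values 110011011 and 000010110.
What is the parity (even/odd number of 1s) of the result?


110011011 = 411
000010110 = 22
Sum = 433 = 110110001
1s count = 5

odd parity (5 ones in 110110001)


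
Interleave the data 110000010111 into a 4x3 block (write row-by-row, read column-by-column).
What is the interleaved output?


Matrix:
  110
  000
  010
  111
Read columns: 100110110001

100110110001


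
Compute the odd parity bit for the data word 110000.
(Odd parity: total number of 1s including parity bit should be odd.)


Number of 1s in data: 2
Parity bit: 1

1


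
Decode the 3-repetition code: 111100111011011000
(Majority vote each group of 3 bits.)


Groups: 111, 100, 111, 011, 011, 000
Majority votes: 101110

101110


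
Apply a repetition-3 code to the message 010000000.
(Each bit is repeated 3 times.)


Each bit -> 3 copies

000111000000000000000000000


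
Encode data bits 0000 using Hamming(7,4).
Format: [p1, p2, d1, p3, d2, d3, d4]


Parity bits: p1=0, p2=0, p3=0

0000000


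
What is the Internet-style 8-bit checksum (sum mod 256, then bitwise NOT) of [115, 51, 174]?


Sum = 340 mod 256 = 84
Complement = 171

171


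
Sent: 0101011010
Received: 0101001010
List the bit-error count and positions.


XOR: 0000010000

1 error(s) at position(s): 5


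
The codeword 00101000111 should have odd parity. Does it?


Number of 1s: 5

Yes, parity is correct (5 ones)


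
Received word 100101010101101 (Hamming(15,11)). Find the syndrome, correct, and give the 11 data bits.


Syndrome = 15: error at position 15

Data: 00100101100 (corrected bit 15)


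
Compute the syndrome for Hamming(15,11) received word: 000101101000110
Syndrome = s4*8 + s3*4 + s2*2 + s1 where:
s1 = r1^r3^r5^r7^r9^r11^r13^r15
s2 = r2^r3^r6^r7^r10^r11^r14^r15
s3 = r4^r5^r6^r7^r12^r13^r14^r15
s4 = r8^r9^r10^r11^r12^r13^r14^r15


s1=1, s2=1, s3=1, s4=1

Syndrome = 15 (error at position 15)


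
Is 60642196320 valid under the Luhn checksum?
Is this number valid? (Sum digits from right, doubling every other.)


Luhn sum = 43
43 mod 10 = 3

Invalid (Luhn sum mod 10 = 3)


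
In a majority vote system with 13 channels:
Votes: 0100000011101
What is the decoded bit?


Ones: 5 out of 13
Threshold: 7

0 (5/13 voted 1)


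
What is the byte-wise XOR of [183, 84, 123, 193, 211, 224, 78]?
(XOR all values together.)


XOR chain: 183 ^ 84 ^ 123 ^ 193 ^ 211 ^ 224 ^ 78 = 36

36


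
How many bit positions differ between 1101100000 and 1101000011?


XOR: 0000100011
Count of 1s: 3

3


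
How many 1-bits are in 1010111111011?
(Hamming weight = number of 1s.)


Counting 1s in 1010111111011

10


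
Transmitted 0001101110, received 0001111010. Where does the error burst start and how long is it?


XOR: 0000010100

Burst at position 5, length 3


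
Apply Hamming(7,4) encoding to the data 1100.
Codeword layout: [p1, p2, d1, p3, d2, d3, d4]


Parity bits: p1=0, p2=1, p3=1

0111100


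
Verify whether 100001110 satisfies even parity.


Number of 1s: 4

Yes, parity is correct (4 ones)


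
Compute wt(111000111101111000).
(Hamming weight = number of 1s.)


Counting 1s in 111000111101111000

11


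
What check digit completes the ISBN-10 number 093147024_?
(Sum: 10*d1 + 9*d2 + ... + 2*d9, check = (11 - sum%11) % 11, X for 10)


Weighted sum: 185
185 mod 11 = 9

Check digit: 2


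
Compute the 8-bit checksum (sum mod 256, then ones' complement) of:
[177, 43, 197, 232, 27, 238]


Sum = 914 mod 256 = 146
Complement = 109

109


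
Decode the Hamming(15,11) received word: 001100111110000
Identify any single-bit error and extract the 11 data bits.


Syndrome = 0: no error detected

Data: 10011110000 (no errors)


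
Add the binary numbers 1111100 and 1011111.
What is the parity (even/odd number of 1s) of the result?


1111100 = 124
1011111 = 95
Sum = 219 = 11011011
1s count = 6

even parity (6 ones in 11011011)


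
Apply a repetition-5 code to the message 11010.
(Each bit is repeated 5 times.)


Each bit -> 5 copies

1111111111000001111100000


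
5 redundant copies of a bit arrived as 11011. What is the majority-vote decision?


Ones: 4 out of 5
Threshold: 3

1 (4/5 voted 1)


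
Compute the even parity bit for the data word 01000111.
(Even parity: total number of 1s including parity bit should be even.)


Number of 1s in data: 4
Parity bit: 0

0


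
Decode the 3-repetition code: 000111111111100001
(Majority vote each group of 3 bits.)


Groups: 000, 111, 111, 111, 100, 001
Majority votes: 011100

011100


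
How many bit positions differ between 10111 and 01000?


XOR: 11111
Count of 1s: 5

5


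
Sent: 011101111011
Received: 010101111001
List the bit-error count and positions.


XOR: 001000000010

2 error(s) at position(s): 2, 10


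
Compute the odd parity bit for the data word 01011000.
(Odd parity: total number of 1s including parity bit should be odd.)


Number of 1s in data: 3
Parity bit: 0

0


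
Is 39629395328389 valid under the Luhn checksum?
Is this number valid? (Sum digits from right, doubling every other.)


Luhn sum = 80
80 mod 10 = 0

Valid (Luhn sum mod 10 = 0)


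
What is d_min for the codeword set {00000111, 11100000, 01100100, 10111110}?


Comparing all pairs, minimum distance: 2
Can detect 1 errors, correct 0 errors

2


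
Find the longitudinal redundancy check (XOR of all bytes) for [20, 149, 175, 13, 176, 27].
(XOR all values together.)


XOR chain: 20 ^ 149 ^ 175 ^ 13 ^ 176 ^ 27 = 136

136


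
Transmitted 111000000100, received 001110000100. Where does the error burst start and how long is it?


XOR: 110110000000

Burst at position 0, length 5


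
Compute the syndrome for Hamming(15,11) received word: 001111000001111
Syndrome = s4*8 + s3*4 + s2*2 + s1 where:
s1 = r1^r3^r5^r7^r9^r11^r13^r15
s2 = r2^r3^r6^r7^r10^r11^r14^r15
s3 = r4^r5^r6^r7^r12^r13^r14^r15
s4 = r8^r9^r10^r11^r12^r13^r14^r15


s1=0, s2=0, s3=1, s4=0

Syndrome = 4 (error at position 4)


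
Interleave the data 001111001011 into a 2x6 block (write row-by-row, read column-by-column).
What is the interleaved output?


Matrix:
  001111
  001011
Read columns: 000011101111

000011101111


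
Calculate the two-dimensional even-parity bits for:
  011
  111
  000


Row parities: 010
Column parities: 100

Row P: 010, Col P: 100, Corner: 1


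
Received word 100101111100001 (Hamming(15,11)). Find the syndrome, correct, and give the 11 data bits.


Syndrome = 0: no error detected

Data: 00111100001 (no errors)


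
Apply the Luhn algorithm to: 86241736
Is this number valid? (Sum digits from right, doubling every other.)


Luhn sum = 42
42 mod 10 = 2

Invalid (Luhn sum mod 10 = 2)


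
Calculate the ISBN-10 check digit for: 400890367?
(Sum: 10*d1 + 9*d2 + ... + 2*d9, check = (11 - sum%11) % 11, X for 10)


Weighted sum: 194
194 mod 11 = 7

Check digit: 4


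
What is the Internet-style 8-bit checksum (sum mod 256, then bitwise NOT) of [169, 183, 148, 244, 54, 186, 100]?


Sum = 1084 mod 256 = 60
Complement = 195

195


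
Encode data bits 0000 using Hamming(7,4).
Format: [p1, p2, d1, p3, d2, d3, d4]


Parity bits: p1=0, p2=0, p3=0

0000000


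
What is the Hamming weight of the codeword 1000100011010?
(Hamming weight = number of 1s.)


Counting 1s in 1000100011010

5


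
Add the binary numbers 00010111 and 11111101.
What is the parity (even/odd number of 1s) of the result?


00010111 = 23
11111101 = 253
Sum = 276 = 100010100
1s count = 3

odd parity (3 ones in 100010100)


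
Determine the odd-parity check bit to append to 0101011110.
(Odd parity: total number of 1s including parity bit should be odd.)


Number of 1s in data: 6
Parity bit: 1

1


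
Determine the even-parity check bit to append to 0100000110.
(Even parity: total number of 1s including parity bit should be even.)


Number of 1s in data: 3
Parity bit: 1

1


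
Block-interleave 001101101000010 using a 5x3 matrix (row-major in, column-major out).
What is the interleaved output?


Matrix:
  001
  101
  101
  000
  010
Read columns: 011000000111100

011000000111100


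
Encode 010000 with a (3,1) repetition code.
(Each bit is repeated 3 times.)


Each bit -> 3 copies

000111000000000000


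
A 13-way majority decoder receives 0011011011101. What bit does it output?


Ones: 8 out of 13
Threshold: 7

1 (8/13 voted 1)


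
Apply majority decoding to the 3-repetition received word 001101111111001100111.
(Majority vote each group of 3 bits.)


Groups: 001, 101, 111, 111, 001, 100, 111
Majority votes: 0111001

0111001


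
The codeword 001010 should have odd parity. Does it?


Number of 1s: 2

No, parity error (2 ones)


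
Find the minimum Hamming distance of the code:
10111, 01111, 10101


Comparing all pairs, minimum distance: 1
Can detect 0 errors, correct 0 errors

1


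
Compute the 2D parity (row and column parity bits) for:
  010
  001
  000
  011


Row parities: 1100
Column parities: 000

Row P: 1100, Col P: 000, Corner: 0


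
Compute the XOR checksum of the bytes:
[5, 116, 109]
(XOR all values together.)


XOR chain: 5 ^ 116 ^ 109 = 28

28


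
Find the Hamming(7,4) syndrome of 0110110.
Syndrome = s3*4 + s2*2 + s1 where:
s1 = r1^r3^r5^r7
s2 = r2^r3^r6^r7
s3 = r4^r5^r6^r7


s1=0, s2=1, s3=0

Syndrome = 2 (error at position 2)


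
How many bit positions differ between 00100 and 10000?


XOR: 10100
Count of 1s: 2

2


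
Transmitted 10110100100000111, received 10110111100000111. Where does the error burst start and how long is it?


XOR: 00000011000000000

Burst at position 6, length 2


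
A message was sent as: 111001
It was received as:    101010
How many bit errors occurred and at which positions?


XOR: 010011

3 error(s) at position(s): 1, 4, 5


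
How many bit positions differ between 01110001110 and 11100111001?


XOR: 10010110111
Count of 1s: 7

7


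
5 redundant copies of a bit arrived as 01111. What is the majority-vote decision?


Ones: 4 out of 5
Threshold: 3

1 (4/5 voted 1)


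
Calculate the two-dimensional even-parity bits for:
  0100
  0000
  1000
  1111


Row parities: 1010
Column parities: 0011

Row P: 1010, Col P: 0011, Corner: 0


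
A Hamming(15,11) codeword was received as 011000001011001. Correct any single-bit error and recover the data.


Syndrome = 0: no error detected

Data: 10001011001 (no errors)


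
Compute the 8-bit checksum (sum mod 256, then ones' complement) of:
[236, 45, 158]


Sum = 439 mod 256 = 183
Complement = 72

72


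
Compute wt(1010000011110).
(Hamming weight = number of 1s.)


Counting 1s in 1010000011110

6


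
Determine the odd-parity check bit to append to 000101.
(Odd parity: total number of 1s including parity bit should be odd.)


Number of 1s in data: 2
Parity bit: 1

1


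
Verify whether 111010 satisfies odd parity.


Number of 1s: 4

No, parity error (4 ones)


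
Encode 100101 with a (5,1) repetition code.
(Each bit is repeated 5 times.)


Each bit -> 5 copies

111110000000000111110000011111


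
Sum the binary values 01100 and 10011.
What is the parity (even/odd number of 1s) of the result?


01100 = 12
10011 = 19
Sum = 31 = 11111
1s count = 5

odd parity (5 ones in 11111)


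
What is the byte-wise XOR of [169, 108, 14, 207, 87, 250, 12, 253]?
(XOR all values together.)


XOR chain: 169 ^ 108 ^ 14 ^ 207 ^ 87 ^ 250 ^ 12 ^ 253 = 88

88


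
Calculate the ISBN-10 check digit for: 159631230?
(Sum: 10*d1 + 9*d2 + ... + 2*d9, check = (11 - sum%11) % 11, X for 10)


Weighted sum: 209
209 mod 11 = 0

Check digit: 0


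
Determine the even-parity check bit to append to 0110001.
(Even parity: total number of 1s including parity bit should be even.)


Number of 1s in data: 3
Parity bit: 1

1


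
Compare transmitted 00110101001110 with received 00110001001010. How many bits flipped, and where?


XOR: 00000100000100

2 error(s) at position(s): 5, 11
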